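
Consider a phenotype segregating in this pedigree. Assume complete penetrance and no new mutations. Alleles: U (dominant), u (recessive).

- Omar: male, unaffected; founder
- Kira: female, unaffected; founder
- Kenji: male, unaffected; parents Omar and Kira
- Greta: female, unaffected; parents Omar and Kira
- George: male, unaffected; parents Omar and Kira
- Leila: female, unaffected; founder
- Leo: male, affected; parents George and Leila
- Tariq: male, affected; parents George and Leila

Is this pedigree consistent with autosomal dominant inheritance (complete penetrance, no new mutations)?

Under autosomal dominant, Leo (affected, male) cannot arise from George (unaffected) × Leila (unaffected).

No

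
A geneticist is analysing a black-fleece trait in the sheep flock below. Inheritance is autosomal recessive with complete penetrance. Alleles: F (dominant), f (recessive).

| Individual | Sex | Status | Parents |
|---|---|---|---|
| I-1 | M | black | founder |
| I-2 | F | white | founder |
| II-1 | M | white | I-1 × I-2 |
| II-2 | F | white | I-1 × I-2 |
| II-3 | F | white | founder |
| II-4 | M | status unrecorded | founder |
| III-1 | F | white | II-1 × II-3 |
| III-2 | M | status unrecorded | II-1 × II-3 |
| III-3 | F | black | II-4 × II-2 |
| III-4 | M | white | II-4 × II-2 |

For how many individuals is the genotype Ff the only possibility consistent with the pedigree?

Obligate heterozygotes: II-1 is white so carries F and received f from I-1 (ff), so II-1 is Ff; II-2 is white so carries F and received f from I-1 (ff), so II-2 is Ff.
Every other individual is either homozygous by phenotype or has at least one consistent homozygous assignment, so the count is 2.

2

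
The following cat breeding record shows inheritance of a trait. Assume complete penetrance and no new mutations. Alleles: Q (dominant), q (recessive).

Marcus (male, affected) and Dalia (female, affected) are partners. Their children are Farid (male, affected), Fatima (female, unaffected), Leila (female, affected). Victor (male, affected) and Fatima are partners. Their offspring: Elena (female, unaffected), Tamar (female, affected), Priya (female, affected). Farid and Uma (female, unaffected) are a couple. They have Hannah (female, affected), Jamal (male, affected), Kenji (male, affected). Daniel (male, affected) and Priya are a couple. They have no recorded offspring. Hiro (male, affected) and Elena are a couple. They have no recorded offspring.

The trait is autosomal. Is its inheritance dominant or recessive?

Marcus and Dalia are both affected yet have an unaffected child Fatima. Under a recessive model two affected parents are homozygous and every child would be affected, so the trait cannot be recessive.

dominant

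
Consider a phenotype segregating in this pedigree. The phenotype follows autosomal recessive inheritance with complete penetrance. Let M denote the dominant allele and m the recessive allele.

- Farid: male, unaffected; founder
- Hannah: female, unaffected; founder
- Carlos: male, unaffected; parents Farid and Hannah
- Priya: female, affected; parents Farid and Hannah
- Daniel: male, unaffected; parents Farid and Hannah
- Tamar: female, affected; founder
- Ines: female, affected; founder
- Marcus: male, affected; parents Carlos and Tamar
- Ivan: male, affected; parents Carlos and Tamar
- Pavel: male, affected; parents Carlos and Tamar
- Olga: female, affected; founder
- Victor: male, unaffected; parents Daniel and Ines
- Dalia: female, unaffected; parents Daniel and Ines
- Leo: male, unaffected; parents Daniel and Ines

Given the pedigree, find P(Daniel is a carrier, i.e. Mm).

Farid is unaffected so carries M and passed m to Priya (mm), so Farid is Mm.
Hannah is unaffected so carries M and passed m to Priya (mm), so Hannah is Mm.
Their cross gives offspring ratios 1/4 MM : 1/2 Mm : 1/4 mm. Conditioning on Daniel being unaffected, P(Mm) = 1/2 / 3/4 = 2/3 before taking Daniel's own offspring into account.
Ines is affected, so Ines is mm.
Now use Daniel's offspring. Probability of each recorded status — unaffected son Victor: 1/2 if Daniel is Mm, 1 if MM; unaffected daughter Dalia: 1/2 if Daniel is Mm, 1 if MM; unaffected son Leo: 1/2 if Daniel is Mm, 1 if MM.
Bayes: P(Mm) = 2/3·1/8 / (2/3·1/8 + 1/3·1) = 1/5.

1/5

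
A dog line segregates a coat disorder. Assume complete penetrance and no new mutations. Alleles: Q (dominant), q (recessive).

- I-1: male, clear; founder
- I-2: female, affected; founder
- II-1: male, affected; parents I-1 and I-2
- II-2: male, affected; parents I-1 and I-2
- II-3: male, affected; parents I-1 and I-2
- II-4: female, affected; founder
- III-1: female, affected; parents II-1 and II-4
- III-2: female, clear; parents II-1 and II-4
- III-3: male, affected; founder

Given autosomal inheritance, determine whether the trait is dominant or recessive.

II-1 and II-4 are both affected yet have a clear child III-2. Under a recessive model two affected parents are homozygous and every child would be affected, so the trait cannot be recessive.

dominant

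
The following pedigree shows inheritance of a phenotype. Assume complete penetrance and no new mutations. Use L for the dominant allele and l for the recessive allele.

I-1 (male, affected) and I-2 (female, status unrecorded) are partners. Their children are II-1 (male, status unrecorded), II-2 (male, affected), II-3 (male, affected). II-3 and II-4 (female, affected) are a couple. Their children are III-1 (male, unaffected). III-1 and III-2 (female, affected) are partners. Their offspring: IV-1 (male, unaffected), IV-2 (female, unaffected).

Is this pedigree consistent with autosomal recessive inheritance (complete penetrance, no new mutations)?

Under autosomal recessive, III-1 (unaffected, male) cannot arise from II-3 (affected) × II-4 (affected).

No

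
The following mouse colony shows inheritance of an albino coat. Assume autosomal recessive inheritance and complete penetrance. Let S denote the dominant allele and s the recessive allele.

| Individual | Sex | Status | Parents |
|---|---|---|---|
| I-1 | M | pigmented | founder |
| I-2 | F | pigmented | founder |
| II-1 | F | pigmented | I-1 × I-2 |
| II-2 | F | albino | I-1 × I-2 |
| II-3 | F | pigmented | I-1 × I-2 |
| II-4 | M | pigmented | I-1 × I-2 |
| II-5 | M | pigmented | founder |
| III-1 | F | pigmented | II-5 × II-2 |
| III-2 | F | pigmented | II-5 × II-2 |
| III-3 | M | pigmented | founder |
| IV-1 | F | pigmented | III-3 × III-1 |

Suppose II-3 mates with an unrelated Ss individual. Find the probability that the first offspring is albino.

1/6

I-1 is pigmented so carries S and passed s to II-2 (ss), so I-1 is Ss.
I-2 is pigmented so carries S and passed s to II-2 (ss), so I-2 is Ss.
II-3 is a pigmented offspring of I-1 (Ss) × I-2 (Ss), whose cross gives 1/4 SS : 1/2 Ss : 1/4 ss; conditioning on being pigmented, II-3 is SS with probability 1/3, Ss with probability 2/3.
Summing over parental genotype combinations, P(offspring is albino) = 2/3·1/4 = 1/6.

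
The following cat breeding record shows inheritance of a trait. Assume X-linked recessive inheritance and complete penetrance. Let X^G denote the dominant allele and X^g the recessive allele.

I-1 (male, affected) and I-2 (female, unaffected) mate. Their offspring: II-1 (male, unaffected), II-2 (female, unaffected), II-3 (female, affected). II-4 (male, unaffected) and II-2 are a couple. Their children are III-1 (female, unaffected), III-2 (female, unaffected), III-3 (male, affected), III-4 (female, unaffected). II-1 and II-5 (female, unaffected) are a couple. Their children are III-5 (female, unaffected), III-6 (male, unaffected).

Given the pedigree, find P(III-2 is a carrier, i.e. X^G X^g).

II-4 is unaffected, so II-4 is X^G Y.
II-2 is unaffected so carries G and received g from I-1 (X^g Y), so II-2 is X^G X^g.
Their cross gives offspring ratios 1/2 X^G X^G : 1/2 X^G X^g. Conditioning on III-2 being unaffected, P(X^G X^g) = 1/2 / 1 = 1/2.

1/2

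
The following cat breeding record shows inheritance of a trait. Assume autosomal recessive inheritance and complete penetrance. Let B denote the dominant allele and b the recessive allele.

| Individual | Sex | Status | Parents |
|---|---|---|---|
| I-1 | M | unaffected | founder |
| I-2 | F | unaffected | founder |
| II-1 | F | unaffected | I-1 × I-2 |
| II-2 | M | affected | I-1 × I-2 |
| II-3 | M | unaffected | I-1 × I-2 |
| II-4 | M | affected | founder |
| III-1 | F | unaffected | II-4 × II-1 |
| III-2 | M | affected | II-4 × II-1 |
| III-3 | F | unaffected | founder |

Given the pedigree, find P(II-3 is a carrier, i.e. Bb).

I-1 is unaffected so carries B and passed b to II-2 (bb), so I-1 is Bb.
I-2 is unaffected so carries B and passed b to II-2 (bb), so I-2 is Bb.
Their cross gives offspring ratios 1/4 BB : 1/2 Bb : 1/4 bb. Conditioning on II-3 being unaffected, P(Bb) = 1/2 / 3/4 = 2/3.

2/3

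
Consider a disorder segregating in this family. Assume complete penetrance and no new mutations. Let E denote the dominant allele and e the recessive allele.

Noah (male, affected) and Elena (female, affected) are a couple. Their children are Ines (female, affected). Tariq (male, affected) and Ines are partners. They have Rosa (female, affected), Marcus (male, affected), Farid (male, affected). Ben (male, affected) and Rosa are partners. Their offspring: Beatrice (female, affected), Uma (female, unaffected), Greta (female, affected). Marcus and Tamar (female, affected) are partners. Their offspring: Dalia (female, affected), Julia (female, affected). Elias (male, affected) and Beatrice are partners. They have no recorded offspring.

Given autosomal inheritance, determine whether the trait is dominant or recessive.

dominant

Ben and Rosa are both affected yet have an unaffected child Uma. Under a recessive model two affected parents are homozygous and every child would be affected, so the trait cannot be recessive.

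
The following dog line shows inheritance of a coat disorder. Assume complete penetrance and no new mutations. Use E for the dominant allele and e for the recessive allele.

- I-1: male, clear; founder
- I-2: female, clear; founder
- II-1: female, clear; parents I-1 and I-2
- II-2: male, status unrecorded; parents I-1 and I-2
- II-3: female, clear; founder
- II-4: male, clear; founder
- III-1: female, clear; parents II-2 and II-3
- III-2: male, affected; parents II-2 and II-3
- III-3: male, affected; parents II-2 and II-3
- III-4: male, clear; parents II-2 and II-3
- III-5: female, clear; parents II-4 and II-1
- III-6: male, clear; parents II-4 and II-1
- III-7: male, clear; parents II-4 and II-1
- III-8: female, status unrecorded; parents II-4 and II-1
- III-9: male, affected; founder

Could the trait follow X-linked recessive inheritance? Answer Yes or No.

A consistent assignment under X-linked recessive exists: I-1 X^E Y, I-2 X^E X^E, II-1 X^E X^E, II-2 X^E Y, II-3 X^E X^e, II-4 X^E Y, III-1 X^E X^E, III-2 X^e Y, III-3 X^e Y, III-4 X^E Y, III-5 X^E X^E, III-6 X^E Y, III-7 X^E Y, III-8 X^E X^E, III-9 X^e Y.
In this assignment every recorded phenotype matches its genotype and every non-founder's genotype is obtainable from its parents' genotypes, so the pedigree is consistent.

Yes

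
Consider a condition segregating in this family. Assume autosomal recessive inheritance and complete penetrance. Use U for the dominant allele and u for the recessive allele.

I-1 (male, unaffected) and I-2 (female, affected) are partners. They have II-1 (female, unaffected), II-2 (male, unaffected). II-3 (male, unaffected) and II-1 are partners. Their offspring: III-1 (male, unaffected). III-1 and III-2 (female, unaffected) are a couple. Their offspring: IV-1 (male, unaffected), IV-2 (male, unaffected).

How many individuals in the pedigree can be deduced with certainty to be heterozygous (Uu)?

Obligate heterozygotes: II-1 is unaffected so carries U and received u from I-2 (uu), so II-1 is Uu; II-2 is unaffected so carries U and received u from I-2 (uu), so II-2 is Uu.
Every other individual is either homozygous by phenotype or has at least one consistent homozygous assignment, so the count is 2.

2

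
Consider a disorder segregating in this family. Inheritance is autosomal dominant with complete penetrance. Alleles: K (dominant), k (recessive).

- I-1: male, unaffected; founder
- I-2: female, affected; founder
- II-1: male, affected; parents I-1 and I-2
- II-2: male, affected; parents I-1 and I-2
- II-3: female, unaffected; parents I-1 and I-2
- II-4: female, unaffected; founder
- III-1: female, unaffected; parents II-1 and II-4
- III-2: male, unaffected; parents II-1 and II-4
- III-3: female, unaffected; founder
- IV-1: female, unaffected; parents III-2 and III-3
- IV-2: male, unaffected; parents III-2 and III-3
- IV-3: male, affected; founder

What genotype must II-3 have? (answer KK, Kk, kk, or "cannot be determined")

II-3 is unaffected, so II-3 is kk.

kk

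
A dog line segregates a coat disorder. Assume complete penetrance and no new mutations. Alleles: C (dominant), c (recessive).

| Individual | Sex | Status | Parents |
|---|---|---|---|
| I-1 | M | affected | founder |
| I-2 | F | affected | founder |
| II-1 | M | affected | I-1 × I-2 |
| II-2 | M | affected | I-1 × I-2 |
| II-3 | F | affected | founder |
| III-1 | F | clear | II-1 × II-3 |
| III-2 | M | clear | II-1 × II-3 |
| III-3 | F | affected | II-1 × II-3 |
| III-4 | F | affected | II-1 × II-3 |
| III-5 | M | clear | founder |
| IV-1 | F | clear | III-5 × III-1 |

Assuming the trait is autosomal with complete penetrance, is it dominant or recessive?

II-1 and II-3 are both affected yet have a clear child III-1. Under a recessive model two affected parents are homozygous and every child would be affected, so the trait cannot be recessive.

dominant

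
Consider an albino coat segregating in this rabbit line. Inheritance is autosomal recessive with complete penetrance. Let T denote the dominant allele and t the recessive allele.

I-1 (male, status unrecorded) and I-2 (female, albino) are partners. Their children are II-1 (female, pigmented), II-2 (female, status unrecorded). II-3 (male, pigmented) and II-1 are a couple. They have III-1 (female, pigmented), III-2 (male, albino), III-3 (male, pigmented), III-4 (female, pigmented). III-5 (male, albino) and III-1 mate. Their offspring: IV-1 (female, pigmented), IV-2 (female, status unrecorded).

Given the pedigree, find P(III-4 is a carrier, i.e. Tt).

II-3 is pigmented so carries T and passed t to III-2 (tt), so II-3 is Tt.
II-1 is pigmented so carries T and received t from I-2 (tt), so II-1 is Tt.
Their cross gives offspring ratios 1/4 TT : 1/2 Tt : 1/4 tt. Conditioning on III-4 being pigmented, P(Tt) = 1/2 / 3/4 = 2/3.

2/3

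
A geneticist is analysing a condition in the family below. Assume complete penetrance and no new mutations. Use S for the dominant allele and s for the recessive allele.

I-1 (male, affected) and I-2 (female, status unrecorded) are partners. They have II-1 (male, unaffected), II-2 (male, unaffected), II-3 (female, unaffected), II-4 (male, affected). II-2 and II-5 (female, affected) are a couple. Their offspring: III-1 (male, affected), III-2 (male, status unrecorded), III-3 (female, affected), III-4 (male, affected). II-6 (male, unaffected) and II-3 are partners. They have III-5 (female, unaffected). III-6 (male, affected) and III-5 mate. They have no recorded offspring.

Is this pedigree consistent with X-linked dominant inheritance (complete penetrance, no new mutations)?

No

Under X-linked dominant, II-3 (unaffected, female) cannot arise from I-1 (affected) × I-2 (unrecorded).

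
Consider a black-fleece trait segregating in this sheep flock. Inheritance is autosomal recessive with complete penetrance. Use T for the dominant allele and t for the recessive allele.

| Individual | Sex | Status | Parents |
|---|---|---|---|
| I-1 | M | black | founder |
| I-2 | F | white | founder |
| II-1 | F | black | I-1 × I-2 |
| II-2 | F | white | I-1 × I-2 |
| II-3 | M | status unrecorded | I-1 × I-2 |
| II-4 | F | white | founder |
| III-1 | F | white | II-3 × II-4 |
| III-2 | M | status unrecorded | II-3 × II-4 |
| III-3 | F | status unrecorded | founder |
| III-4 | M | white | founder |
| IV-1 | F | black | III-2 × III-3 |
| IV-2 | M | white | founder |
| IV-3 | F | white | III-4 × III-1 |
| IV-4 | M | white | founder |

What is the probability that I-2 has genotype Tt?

1

I-2 is white so carries T and passed t to II-1 (tt), so I-2 is Tt, giving P(Tt) = 1.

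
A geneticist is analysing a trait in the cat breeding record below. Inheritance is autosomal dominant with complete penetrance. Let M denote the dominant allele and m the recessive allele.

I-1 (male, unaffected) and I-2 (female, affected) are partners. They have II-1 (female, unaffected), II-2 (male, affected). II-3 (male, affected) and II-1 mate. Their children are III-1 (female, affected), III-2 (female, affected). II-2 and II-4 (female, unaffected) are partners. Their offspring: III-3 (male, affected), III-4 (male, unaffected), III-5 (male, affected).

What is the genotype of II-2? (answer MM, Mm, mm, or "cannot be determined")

Mm

From phenotype alone, II-2 is MM or Mm.
II-2 is affected so carries M and received m from I-1 (mm), so II-2 is Mm.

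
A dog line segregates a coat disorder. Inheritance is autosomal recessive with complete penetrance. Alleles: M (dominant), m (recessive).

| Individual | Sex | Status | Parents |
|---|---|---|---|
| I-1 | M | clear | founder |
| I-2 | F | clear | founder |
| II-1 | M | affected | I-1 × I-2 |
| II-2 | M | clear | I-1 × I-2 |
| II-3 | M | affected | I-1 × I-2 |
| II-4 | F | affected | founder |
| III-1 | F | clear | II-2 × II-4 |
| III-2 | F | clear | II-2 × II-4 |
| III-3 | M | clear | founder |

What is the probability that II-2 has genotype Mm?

1/3

I-1 is clear so carries M and passed m to II-1 (mm), so I-1 is Mm.
I-2 is clear so carries M and passed m to II-1 (mm), so I-2 is Mm.
Their cross gives offspring ratios 1/4 MM : 1/2 Mm : 1/4 mm. Conditioning on II-2 being clear, P(Mm) = 1/2 / 3/4 = 2/3 before taking II-2's own offspring into account.
II-4 is affected, so II-4 is mm.
Now use II-2's offspring. Probability of each recorded status — clear daughter III-1: 1/2 if II-2 is Mm, 1 if MM; clear daughter III-2: 1/2 if II-2 is Mm, 1 if MM.
Bayes: P(Mm) = 2/3·1/4 / (2/3·1/4 + 1/3·1) = 1/3.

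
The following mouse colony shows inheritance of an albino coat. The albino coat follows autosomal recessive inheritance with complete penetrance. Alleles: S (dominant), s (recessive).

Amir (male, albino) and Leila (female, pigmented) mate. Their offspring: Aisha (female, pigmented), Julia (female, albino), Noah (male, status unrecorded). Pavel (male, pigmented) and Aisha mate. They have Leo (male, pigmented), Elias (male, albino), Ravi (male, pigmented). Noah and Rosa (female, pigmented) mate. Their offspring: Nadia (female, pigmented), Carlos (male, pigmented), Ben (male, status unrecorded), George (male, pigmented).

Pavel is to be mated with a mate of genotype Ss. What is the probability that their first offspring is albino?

Pavel is pigmented so carries S and passed s to Elias (ss), so Pavel is Ss.
The cross gives 1/4 SS : 1/2 Ss : 1/4 ss, so P(offspring is albino) = 1/4.

1/4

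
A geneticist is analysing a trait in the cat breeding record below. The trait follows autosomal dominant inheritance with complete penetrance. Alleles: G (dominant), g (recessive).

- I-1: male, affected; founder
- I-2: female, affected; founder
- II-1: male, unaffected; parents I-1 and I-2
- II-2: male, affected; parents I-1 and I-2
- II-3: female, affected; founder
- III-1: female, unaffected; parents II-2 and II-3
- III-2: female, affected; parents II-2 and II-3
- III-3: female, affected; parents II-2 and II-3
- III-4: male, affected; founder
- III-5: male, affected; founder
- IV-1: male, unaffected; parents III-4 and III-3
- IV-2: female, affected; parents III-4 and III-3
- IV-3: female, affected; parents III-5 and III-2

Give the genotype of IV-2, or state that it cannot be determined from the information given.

IV-2's phenotype allows GG or Gg, and no parent or child forces a single allele at both positions; consistent genotype assignments exist with IV-2 as GG or Gg.

cannot be determined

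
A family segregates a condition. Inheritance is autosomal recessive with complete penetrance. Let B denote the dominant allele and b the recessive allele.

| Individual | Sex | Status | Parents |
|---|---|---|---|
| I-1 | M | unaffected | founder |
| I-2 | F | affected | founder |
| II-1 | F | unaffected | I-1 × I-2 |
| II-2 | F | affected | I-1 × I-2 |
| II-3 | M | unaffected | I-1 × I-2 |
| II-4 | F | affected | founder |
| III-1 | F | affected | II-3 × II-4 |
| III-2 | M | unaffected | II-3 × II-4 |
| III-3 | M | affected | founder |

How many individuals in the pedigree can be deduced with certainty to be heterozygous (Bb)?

Obligate heterozygotes: I-1 is unaffected so carries B and passed b to II-2 (bb), so I-1 is Bb; II-1 is unaffected so carries B and received b from I-2 (bb), so II-1 is Bb; II-3 is unaffected so carries B and received b from I-2 (bb), so II-3 is Bb; III-2 is unaffected so carries B and received b from II-4 (bb), so III-2 is Bb.
Every other individual is either homozygous by phenotype or has at least one consistent homozygous assignment, so the count is 4.

4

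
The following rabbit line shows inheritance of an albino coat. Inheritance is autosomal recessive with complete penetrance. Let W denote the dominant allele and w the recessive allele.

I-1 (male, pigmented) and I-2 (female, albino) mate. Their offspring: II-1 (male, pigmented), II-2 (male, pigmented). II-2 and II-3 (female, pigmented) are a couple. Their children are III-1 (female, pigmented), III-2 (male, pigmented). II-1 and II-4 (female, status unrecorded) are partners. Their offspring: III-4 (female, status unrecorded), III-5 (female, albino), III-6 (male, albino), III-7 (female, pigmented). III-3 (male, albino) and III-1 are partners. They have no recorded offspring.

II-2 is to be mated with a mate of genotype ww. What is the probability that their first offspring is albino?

II-2 is pigmented so carries W and received w from I-2 (ww), so II-2 is Ww.
The cross gives 1/2 Ww : 1/2 ww, so P(offspring is albino) = 1/2.

1/2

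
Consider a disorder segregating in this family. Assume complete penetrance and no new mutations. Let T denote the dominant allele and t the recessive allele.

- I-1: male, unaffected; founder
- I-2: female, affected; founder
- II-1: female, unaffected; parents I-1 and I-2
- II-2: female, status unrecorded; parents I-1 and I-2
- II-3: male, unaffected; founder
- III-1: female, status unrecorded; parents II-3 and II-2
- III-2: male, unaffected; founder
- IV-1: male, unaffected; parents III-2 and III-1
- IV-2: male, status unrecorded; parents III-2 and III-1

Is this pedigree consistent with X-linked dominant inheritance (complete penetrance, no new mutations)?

A consistent assignment under X-linked dominant exists: I-1 X^t Y, I-2 X^T X^t, II-1 X^t X^t, II-2 X^T X^t, II-3 X^t Y, III-1 X^T X^t, III-2 X^t Y, IV-1 X^t Y, IV-2 X^T Y.
In this assignment every recorded phenotype matches its genotype and every non-founder's genotype is obtainable from its parents' genotypes, so the pedigree is consistent.

Yes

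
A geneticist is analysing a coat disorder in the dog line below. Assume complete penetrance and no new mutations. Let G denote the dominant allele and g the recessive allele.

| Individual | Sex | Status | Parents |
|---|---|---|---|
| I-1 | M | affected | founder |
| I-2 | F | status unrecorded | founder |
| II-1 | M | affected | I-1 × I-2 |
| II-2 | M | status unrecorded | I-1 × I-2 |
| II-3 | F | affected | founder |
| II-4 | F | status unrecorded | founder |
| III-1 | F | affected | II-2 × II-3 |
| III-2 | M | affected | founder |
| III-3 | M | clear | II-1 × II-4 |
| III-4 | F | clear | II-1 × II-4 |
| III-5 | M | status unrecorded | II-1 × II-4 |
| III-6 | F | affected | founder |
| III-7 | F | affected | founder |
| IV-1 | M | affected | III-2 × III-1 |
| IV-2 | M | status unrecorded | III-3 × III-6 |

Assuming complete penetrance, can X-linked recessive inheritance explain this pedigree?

A consistent assignment under X-linked recessive exists: I-1 X^g Y, I-2 X^G X^g, II-1 X^g Y, II-2 X^g Y, II-3 X^g X^g, II-4 X^G X^G, III-1 X^g X^g, III-2 X^g Y, III-3 X^G Y, III-4 X^G X^g, III-5 X^G Y, III-6 X^g X^g, III-7 X^g X^g, IV-1 X^g Y, IV-2 X^g Y.
In this assignment every recorded phenotype matches its genotype and every non-founder's genotype is obtainable from its parents' genotypes, so the pedigree is consistent.

Yes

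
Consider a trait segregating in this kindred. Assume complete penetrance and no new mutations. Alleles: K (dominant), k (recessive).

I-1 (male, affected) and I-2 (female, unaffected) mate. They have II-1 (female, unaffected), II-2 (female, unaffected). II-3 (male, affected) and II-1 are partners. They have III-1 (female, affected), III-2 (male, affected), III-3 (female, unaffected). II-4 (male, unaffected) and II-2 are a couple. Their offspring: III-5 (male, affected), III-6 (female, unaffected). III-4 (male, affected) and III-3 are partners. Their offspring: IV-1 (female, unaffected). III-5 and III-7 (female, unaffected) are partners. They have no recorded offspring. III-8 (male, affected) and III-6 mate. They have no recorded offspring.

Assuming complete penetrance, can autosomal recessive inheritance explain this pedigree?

A consistent assignment under autosomal recessive exists: I-1 kk, I-2 KK, II-1 Kk, II-2 Kk, II-3 kk, II-4 Kk, III-1 kk, III-2 kk, III-3 Kk, III-4 kk, III-5 kk, III-6 KK, III-7 KK, III-8 kk, IV-1 Kk.
In this assignment every recorded phenotype matches its genotype and every non-founder's genotype is obtainable from its parents' genotypes, so the pedigree is consistent.

Yes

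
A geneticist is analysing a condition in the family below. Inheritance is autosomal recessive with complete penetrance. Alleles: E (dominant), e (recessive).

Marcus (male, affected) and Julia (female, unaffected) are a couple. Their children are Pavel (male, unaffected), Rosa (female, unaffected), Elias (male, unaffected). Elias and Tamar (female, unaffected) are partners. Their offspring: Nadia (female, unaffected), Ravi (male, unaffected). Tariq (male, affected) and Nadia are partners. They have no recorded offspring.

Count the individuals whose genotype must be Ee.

Obligate heterozygotes: Pavel is unaffected so carries E and received e from Marcus (ee), so Pavel is Ee; Rosa is unaffected so carries E and received e from Marcus (ee), so Rosa is Ee; Elias is unaffected so carries E and received e from Marcus (ee), so Elias is Ee.
Every other individual is either homozygous by phenotype or has at least one consistent homozygous assignment, so the count is 3.

3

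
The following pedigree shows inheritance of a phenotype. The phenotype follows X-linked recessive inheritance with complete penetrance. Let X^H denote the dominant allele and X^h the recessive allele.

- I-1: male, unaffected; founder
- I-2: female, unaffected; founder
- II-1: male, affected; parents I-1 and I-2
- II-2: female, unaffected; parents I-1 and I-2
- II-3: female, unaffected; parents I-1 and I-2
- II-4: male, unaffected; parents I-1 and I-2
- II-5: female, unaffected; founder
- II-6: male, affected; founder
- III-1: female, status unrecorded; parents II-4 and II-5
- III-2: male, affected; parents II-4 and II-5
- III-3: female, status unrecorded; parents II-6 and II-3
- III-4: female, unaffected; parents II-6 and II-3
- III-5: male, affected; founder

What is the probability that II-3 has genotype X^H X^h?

1/3

I-1 is unaffected, so I-1 is X^H Y.
I-2 is unaffected so carries H and passed h to II-1 (X^h Y), so I-2 is X^H X^h.
Their cross gives offspring ratios 1/2 X^H X^H : 1/2 X^H X^h. Conditioning on II-3 being unaffected, P(X^H X^h) = 1/2 / 1 = 1/2 before taking II-3's own offspring into account.
II-6 is affected, so II-6 is X^h Y.
Now use II-3's offspring. Probability of each recorded status — unaffected daughter III-4: 1/2 if II-3 is X^H X^h, 1 if X^H X^H. (III-3: equally likely either way, so uninformative.)
Bayes: P(X^H X^h) = 1/2·1/2 / (1/2·1/2 + 1/2·1) = 1/3.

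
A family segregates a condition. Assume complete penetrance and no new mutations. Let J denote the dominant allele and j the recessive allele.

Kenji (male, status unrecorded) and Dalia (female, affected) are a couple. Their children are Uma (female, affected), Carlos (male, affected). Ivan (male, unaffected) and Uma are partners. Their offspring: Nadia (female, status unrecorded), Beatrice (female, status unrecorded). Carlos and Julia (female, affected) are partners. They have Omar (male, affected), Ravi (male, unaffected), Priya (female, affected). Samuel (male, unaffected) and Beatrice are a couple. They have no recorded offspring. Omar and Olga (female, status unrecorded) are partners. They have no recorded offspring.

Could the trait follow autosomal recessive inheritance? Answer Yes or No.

Under autosomal recessive, Ravi (unaffected, male) cannot arise from Carlos (affected) × Julia (affected).

No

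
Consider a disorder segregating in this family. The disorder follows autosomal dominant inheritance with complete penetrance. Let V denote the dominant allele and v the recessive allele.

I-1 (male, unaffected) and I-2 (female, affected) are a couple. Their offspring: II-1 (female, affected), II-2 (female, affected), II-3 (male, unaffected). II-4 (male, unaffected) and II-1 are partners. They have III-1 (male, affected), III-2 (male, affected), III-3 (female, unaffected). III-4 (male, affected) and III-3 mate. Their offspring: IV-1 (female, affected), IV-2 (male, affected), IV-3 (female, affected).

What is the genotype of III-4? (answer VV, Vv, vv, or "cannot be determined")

III-4's phenotype allows VV or Vv, and no parent or child forces a single allele at both positions; consistent genotype assignments exist with III-4 as VV or Vv.

cannot be determined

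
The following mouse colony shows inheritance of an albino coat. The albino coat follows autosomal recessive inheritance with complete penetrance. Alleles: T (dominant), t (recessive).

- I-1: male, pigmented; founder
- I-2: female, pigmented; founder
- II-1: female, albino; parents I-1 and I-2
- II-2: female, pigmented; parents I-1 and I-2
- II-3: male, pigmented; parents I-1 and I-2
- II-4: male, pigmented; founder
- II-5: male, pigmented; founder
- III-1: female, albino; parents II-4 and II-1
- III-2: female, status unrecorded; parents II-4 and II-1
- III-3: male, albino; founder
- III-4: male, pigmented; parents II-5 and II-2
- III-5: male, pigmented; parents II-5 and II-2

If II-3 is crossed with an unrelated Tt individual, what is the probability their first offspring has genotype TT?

I-1 is pigmented so carries T and passed t to II-1 (tt), so I-1 is Tt.
I-2 is pigmented so carries T and passed t to II-1 (tt), so I-2 is Tt.
II-3 is a pigmented offspring of I-1 (Tt) × I-2 (Tt), whose cross gives 1/4 TT : 1/2 Tt : 1/4 tt; conditioning on being pigmented, II-3 is TT with probability 1/3, Tt with probability 2/3.
Summing over parental genotype combinations, P(offspring has genotype TT) = 1/3·1/2 + 2/3·1/4 = 1/3.

1/3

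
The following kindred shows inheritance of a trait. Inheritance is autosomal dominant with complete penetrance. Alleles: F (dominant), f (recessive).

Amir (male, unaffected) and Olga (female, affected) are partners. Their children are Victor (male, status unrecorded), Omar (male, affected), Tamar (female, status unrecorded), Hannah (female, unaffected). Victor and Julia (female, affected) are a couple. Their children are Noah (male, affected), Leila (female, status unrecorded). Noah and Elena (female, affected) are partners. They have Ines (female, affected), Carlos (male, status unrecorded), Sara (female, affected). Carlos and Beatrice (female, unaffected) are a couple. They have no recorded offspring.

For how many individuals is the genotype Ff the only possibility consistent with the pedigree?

2

Obligate heterozygotes: Olga is affected so carries F and passed f to Hannah (ff), so Olga is Ff; Omar is affected so carries F and received f from Amir (ff), so Omar is Ff.
Every other individual is either homozygous by phenotype or has at least one consistent homozygous assignment, so the count is 2.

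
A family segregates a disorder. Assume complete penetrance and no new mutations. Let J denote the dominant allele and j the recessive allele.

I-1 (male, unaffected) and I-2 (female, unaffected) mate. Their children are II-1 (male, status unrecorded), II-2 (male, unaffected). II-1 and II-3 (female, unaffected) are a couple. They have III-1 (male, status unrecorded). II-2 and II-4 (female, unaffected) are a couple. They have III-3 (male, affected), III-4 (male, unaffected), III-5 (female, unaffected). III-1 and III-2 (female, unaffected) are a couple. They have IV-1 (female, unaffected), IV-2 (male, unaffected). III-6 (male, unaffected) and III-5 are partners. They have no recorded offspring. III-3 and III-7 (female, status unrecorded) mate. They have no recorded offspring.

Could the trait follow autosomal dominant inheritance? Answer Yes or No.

Under autosomal dominant, III-3 (affected, male) cannot arise from II-2 (unaffected) × II-4 (unaffected).

No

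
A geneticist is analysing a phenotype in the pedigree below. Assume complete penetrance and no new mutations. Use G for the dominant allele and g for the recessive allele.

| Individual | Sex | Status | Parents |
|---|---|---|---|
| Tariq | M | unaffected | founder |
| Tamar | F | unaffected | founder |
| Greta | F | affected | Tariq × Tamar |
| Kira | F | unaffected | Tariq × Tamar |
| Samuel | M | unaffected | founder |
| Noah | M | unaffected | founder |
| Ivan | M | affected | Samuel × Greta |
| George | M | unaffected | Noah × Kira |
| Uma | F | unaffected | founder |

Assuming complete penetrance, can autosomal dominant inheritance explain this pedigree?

Under autosomal dominant, Greta (affected, female) cannot arise from Tariq (unaffected) × Tamar (unaffected).

No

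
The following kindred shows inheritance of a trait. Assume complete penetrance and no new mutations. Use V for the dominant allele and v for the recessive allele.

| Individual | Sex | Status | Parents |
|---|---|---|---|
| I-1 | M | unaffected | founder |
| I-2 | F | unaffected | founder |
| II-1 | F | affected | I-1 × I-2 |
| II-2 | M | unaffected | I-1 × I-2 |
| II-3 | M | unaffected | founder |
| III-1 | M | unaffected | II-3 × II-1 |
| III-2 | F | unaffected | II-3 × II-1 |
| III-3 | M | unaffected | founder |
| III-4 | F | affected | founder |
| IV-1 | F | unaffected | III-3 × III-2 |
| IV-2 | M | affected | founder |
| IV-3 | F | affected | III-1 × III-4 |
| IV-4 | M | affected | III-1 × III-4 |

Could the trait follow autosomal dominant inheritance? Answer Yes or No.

No

Under autosomal dominant, II-1 (affected, female) cannot arise from I-1 (unaffected) × I-2 (unaffected).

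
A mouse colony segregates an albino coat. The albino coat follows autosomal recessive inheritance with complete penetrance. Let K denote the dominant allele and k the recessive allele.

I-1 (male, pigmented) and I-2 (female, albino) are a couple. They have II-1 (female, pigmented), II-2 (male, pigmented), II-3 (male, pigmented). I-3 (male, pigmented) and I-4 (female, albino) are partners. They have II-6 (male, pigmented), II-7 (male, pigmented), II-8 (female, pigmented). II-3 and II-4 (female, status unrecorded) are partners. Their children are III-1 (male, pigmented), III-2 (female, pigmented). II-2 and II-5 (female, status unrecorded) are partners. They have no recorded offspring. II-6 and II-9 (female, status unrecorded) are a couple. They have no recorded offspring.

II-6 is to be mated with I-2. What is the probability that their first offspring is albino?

1/2

II-6 is pigmented so carries K and received k from I-4 (kk), so II-6 is Kk.
I-2 is albino, so I-2 is kk.
The cross gives 1/2 Kk : 1/2 kk, so P(offspring is albino) = 1/2.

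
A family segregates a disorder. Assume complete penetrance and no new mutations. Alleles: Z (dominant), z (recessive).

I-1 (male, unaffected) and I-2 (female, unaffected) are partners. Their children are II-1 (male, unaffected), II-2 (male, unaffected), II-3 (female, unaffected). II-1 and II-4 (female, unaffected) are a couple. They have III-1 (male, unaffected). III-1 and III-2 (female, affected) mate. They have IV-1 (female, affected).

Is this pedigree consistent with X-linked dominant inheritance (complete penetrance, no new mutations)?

A consistent assignment under X-linked dominant exists: I-1 X^z Y, I-2 X^z X^z, II-1 X^z Y, II-2 X^z Y, II-3 X^z X^z, II-4 X^z X^z, III-1 X^z Y, III-2 X^Z X^Z, IV-1 X^Z X^z.
In this assignment every recorded phenotype matches its genotype and every non-founder's genotype is obtainable from its parents' genotypes, so the pedigree is consistent.

Yes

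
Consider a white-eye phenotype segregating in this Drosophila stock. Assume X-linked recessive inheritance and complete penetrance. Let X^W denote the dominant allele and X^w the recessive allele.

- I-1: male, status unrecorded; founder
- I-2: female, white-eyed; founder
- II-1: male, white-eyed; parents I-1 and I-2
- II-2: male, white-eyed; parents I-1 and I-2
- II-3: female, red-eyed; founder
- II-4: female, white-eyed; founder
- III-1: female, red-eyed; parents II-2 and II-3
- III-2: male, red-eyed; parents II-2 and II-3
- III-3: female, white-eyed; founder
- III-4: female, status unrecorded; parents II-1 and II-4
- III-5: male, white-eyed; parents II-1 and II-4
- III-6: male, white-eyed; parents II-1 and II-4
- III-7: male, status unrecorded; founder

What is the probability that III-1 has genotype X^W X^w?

III-1 is red-eyed so carries W and received w from II-2 (X^w Y), so III-1 is X^W X^w, giving P(X^W X^w) = 1.

1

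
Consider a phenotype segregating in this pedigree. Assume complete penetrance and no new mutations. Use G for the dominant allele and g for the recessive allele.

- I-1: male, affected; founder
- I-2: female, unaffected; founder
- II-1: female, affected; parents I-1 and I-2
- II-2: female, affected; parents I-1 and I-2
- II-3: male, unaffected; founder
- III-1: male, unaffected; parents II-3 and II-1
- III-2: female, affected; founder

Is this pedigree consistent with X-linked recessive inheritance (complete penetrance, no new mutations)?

Under X-linked recessive, III-1 (unaffected, male) cannot arise from II-3 (unaffected) × II-1 (affected).

No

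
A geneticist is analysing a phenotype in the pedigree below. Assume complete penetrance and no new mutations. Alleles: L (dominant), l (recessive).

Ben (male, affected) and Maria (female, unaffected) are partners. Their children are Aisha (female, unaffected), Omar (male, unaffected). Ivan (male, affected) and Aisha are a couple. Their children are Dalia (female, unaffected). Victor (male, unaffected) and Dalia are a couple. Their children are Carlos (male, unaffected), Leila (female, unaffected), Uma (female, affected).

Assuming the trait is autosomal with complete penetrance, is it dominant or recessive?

recessive

Victor and Dalia are both unaffected yet have an affected child Uma. Under dominance, an affected child requires at least one affected parent, so the trait cannot be dominant.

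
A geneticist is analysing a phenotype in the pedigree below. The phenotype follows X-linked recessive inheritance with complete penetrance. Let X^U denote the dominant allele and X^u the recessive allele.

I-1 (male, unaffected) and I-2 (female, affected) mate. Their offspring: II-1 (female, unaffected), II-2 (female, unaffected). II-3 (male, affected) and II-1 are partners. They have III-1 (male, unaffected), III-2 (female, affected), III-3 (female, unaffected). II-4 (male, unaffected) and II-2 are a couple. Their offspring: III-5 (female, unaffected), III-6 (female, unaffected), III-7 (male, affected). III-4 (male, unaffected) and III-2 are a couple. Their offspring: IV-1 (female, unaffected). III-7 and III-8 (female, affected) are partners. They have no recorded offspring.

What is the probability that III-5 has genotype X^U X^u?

1/2

II-4 is unaffected, so II-4 is X^U Y.
II-2 is unaffected so carries U and received u from I-2 (X^u X^u), so II-2 is X^U X^u.
Their cross gives offspring ratios 1/2 X^U X^U : 1/2 X^U X^u. Conditioning on III-5 being unaffected, P(X^U X^u) = 1/2 / 1 = 1/2.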